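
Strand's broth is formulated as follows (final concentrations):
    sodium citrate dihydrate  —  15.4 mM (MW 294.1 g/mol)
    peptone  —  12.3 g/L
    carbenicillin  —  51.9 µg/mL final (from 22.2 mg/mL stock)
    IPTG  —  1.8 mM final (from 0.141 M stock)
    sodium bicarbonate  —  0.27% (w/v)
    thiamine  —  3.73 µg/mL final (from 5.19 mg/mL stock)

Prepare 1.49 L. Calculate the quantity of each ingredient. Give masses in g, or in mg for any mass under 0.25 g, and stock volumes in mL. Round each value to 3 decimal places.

Working volume: 1.49 L.
sodium citrate dihydrate: 15.4 mmol/L × 294.1 g/mol × 1.49 L ÷ 1000 = 6.748 g
peptone: 12.3 g/L × 1.49 L = 18.327 g
carbenicillin: V = C2·V2/C1 = 51.9 µg/mL × 1490 mL ÷ 22200 µg/mL = 3.483 mL
IPTG: dilute stock: 1.8 mM × 1490 mL ÷ 141 mM = 19.021 mL
sodium bicarbonate: 0.27 g per 100 mL × 1490 mL ÷ 100 = 4.023 g
thiamine: V = C2·V2/C1 = 3.73 µg/mL × 1490 mL ÷ 5190 µg/mL = 1.071 mL

sodium citrate dihydrate 6.748 g; peptone 18.327 g; carbenicillin 3.483 mL; IPTG 19.021 mL; sodium bicarbonate 4.023 g; thiamine 1.071 mL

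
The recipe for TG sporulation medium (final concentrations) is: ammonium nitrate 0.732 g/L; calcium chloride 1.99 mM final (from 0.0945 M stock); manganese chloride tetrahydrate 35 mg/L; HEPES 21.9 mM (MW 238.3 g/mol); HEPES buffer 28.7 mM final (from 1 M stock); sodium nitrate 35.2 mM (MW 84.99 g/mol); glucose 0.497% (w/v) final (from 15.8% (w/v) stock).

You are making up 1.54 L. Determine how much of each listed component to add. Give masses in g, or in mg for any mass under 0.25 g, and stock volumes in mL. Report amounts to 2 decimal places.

ammonium nitrate 1.13 g; calcium chloride 32.43 mL; manganese chloride tetrahydrate 53.90 mg; HEPES 8.04 g; HEPES buffer 44.20 mL; sodium nitrate 4.61 g; glucose 48.44 mL

Working volume: 1.54 L.
ammonium nitrate: 0.732 g/L × 1.54 L = 1.13 g
calcium chloride: dilute stock: 1.99 mM × 1540 mL ÷ 94.5 mM = 32.43 mL
manganese chloride tetrahydrate: 35 mg/L × 1.54 L = 53.90 mg
HEPES: 21.9 mmol/L × 238.3 g/mol × 1.54 L ÷ 1000 = 8.04 g
HEPES buffer: dilute stock: 28.7 mM × 1540 mL ÷ 1000 mM = 44.20 mL
sodium nitrate: 35.2 mmol/L × 84.99 g/mol × 1.54 L ÷ 1000 = 4.61 g
glucose: C1V1 = C2V2 → 0.497% ÷ 15.8% × 1540 mL = 48.44 mL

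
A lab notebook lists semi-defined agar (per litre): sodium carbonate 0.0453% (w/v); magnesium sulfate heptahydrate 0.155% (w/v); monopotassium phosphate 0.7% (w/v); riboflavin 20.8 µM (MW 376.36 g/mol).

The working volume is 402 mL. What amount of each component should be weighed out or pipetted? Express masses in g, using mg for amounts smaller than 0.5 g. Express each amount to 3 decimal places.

Scale factor relative to 1 L: 0.402.
sodium carbonate: 0.0453 g per 100 mL × 402 mL ÷ 100 = 0.182106 g = 182.106 mg
magnesium sulfate heptahydrate: 0.155% w/v = 1.55 g/L → 1.55 × 0.402 L = 0.623 g
monopotassium phosphate: 0.7% w/v = 7 g/L → 7 × 0.402 L = 2.814 g
riboflavin: 20.8 µmol/L × 376.36 g/mol × 0.402 L ÷ 1000 = 3.147 mg

sodium carbonate 182.106 mg; magnesium sulfate heptahydrate 0.623 g; monopotassium phosphate 2.814 g; riboflavin 3.147 mg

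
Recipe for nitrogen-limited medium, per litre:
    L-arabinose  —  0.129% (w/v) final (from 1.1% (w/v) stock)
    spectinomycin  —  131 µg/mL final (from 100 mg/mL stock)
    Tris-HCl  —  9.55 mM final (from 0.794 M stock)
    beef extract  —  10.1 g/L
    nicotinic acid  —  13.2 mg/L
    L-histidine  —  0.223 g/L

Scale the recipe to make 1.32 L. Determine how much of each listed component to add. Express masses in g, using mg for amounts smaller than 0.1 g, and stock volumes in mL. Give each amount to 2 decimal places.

Working volume: 1.32 L.
L-arabinose: dilute stock: 0.129% ÷ 1.1% × 1320 mL = 154.80 mL
spectinomycin: dilute stock: 131 µg/mL × 1320 mL ÷ 100000 µg/mL = 1.73 mL
Tris-HCl: dilute stock: 9.55 mM × 1320 mL ÷ 794 mM = 15.88 mL
beef extract: 10.1 g/L × 1.32 L = 13.33 g
nicotinic acid: 13.2 mg/L × 1.32 L = 17.42 mg
L-histidine: 0.223 g/L × 1.32 L = 0.29 g

L-arabinose 154.80 mL; spectinomycin 1.73 mL; Tris-HCl 15.88 mL; beef extract 13.33 g; nicotinic acid 17.42 mg; L-histidine 0.29 g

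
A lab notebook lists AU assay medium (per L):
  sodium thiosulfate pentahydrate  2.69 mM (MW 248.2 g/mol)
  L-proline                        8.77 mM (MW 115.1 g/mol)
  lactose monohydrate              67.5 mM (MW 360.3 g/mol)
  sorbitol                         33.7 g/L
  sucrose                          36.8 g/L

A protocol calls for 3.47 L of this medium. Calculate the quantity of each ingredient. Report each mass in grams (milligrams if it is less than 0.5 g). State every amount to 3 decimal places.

sodium thiosulfate pentahydrate 2.317 g; L-proline 3.503 g; lactose monohydrate 84.391 g; sorbitol 116.939 g; sucrose 127.696 g

Scale factor relative to 1 L: 3.47.
sodium thiosulfate pentahydrate: 2.69 mmol/L × 248.2 g/mol × 3.47 L ÷ 1000 = 2.317 g
L-proline: 8.77 mmol/L × 115.1 g/mol × 3.47 L ÷ 1000 = 3.503 g
lactose monohydrate: 67.5 mmol/L × 360.3 g/mol × 3.47 L ÷ 1000 = 84.391 g
sorbitol: 33.7 g/L × 3.47 L = 116.939 g
sucrose: 36.8 g/L × 3.47 L = 127.696 g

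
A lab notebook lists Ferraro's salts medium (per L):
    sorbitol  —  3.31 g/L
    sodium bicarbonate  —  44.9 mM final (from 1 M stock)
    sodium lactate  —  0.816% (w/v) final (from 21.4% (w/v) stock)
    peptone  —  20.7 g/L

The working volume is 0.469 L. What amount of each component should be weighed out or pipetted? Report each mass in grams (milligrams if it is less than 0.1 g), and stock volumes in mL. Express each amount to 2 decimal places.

Working volume: 0.469 L.
sorbitol: 3.31 g/L × 0.469 L = 1.55 g
sodium bicarbonate: dilute stock: 44.9 mM × 469 mL ÷ 1000 mM = 21.06 mL
sodium lactate: C1V1 = C2V2 → 0.816% ÷ 21.4% × 469 mL = 17.88 mL
peptone: 20.7 g/L × 0.469 L = 9.71 g

sorbitol 1.55 g; sodium bicarbonate 21.06 mL; sodium lactate 17.88 mL; peptone 9.71 g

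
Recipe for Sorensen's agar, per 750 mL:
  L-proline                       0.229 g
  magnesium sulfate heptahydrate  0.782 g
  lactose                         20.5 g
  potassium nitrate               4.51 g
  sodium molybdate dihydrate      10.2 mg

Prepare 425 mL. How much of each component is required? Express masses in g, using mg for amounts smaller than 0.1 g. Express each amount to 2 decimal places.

Scale factor = 425 mL / 750 mL = 0.566667.
L-proline: 0.229 g × (425 mL / 750 mL) = 0.13 g
magnesium sulfate heptahydrate: 0.782 g × (425 mL / 750 mL) = 0.44 g
lactose: 20.5 g × (425 mL / 750 mL) = 11.62 g
potassium nitrate: 4.51 g × (425 mL / 750 mL) = 2.56 g
sodium molybdate dihydrate: 10.2 mg × (425 mL / 750 mL) = 5.78 mg

L-proline 0.13 g; magnesium sulfate heptahydrate 0.44 g; lactose 11.62 g; potassium nitrate 2.56 g; sodium molybdate dihydrate 5.78 mg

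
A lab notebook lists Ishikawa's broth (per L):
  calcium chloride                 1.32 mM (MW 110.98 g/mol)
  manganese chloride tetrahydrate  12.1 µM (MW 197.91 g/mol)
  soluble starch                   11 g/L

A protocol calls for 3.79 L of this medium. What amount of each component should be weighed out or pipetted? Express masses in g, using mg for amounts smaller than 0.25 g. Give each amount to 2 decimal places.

calcium chloride 0.56 g; manganese chloride tetrahydrate 9.08 mg; soluble starch 41.69 g

Scale factor relative to 1 L: 3.79.
calcium chloride: 1.32 mmol/L × 110.98 g/mol × 3.79 L ÷ 1000 = 0.56 g
manganese chloride tetrahydrate: 12.1 µmol/L × 197.91 g/mol × 3.79 L ÷ 1000 = 9.08 mg
soluble starch: 11 g/L × 3.79 L = 41.69 g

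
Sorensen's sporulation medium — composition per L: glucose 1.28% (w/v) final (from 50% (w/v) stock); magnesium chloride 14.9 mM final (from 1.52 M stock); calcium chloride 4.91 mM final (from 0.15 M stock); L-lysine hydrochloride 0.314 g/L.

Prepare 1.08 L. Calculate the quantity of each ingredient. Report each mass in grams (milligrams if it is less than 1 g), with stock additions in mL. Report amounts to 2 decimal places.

glucose 27.65 mL; magnesium chloride 10.59 mL; calcium chloride 35.35 mL; L-lysine hydrochloride 339.12 mg

Scale factor relative to 1 L: 1.08.
glucose: C1V1 = C2V2 → 1.28% ÷ 50% × 1080 mL = 27.65 mL
magnesium chloride: V = C2·V2/C1 = 14.9 mM × 1080 mL ÷ 1520 mM = 10.59 mL
calcium chloride: V = C2·V2/C1 = 4.91 mM × 1080 mL ÷ 150 mM = 35.35 mL
L-lysine hydrochloride: 0.314 g/L × 1.08 L = 0.33912 g = 339.12 mg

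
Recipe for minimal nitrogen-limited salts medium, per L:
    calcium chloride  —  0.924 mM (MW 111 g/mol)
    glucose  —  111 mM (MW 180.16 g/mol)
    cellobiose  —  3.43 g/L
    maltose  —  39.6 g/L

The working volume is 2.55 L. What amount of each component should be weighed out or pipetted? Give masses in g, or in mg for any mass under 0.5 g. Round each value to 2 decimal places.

calcium chloride 261.54 mg; glucose 50.99 g; cellobiose 8.75 g; maltose 100.98 g

Scale factor relative to 1 L: 2.55.
calcium chloride: 0.924 mmol/L × 111 mg/mmol × 2.55 L = 261.54 mg
glucose: 111 mmol/L × 180.16 g/mol × 2.55 L ÷ 1000 = 50.99 g
cellobiose: 3.43 g/L × 2.55 L = 8.75 g
maltose: 39.6 g/L × 2.55 L = 100.98 g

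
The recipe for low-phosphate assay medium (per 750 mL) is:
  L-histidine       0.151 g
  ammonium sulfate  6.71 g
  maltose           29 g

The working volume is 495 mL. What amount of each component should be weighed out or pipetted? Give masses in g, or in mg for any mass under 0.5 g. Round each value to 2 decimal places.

L-histidine 99.66 mg; ammonium sulfate 4.43 g; maltose 19.14 g

Ratio of target to recipe volume: 495 / 750 = 0.66.
L-histidine: 0.151 g × (495 mL / 750 mL) = 0.09966 g = 99.66 mg
ammonium sulfate: 6.71 g × (495 mL / 750 mL) = 4.43 g
maltose: 29 g × (495 mL / 750 mL) = 19.14 g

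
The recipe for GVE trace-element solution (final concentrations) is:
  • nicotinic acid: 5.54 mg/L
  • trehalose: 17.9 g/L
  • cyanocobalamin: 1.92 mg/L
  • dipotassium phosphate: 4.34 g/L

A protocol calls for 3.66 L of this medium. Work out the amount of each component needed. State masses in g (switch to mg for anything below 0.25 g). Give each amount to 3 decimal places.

Scale factor relative to 1 L: 3.66.
nicotinic acid: 5.54 mg/L × 3.66 L = 20.276 mg
trehalose: 17.9 g/L × 3.66 L = 65.514 g
cyanocobalamin: 1.92 mg/L × 3.66 L = 7.027 mg
dipotassium phosphate: 4.34 g/L × 3.66 L = 15.884 g

nicotinic acid 20.276 mg; trehalose 65.514 g; cyanocobalamin 7.027 mg; dipotassium phosphate 15.884 g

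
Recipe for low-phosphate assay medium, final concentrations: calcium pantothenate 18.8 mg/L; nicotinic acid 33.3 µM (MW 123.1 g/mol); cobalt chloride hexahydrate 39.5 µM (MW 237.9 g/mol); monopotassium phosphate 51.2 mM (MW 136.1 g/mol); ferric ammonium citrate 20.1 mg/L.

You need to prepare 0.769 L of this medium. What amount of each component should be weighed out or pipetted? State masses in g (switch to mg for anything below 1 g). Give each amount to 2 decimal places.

calcium pantothenate 14.46 mg; nicotinic acid 3.15 mg; cobalt chloride hexahydrate 7.23 mg; monopotassium phosphate 5.36 g; ferric ammonium citrate 15.46 mg

Working volume: 0.769 L.
calcium pantothenate: 18.8 mg/L × 0.769 L = 14.46 mg
nicotinic acid: 33.3 µmol/L × 123.1 g/mol × 0.769 L ÷ 1000 = 3.15 mg
cobalt chloride hexahydrate: 39.5 µmol/L × 237.9 g/mol × 0.769 L ÷ 1000 = 7.23 mg
monopotassium phosphate: 51.2 mmol/L × 136.1 g/mol × 0.769 L ÷ 1000 = 5.36 g
ferric ammonium citrate: 20.1 mg/L × 0.769 L = 15.46 mg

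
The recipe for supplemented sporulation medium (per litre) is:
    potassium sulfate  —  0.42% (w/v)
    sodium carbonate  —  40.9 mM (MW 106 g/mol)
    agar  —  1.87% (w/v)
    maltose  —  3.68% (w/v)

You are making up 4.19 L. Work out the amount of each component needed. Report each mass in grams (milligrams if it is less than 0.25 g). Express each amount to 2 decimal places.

Scale factor relative to 1 L: 4.19.
potassium sulfate: 0.42% w/v = 4.2 g/L → 4.2 × 4.19 L = 17.60 g
sodium carbonate: 40.9 mmol/L × 106 g/mol × 4.19 L ÷ 1000 = 18.17 g
agar: 1.87 g per 100 mL × 4190 mL ÷ 100 = 78.35 g
maltose: 3.68 g per 100 mL × 4190 mL ÷ 100 = 154.19 g

potassium sulfate 17.60 g; sodium carbonate 18.17 g; agar 78.35 g; maltose 154.19 g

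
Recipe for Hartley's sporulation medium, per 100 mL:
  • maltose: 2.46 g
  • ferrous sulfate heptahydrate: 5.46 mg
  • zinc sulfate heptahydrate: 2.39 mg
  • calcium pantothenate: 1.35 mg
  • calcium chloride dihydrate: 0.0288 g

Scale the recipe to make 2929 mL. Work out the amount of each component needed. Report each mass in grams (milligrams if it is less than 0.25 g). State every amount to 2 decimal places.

maltose 72.05 g; ferrous sulfate heptahydrate 159.92 mg; zinc sulfate heptahydrate 70.00 mg; calcium pantothenate 39.54 mg; calcium chloride dihydrate 0.84 g

Scale factor = 2929 mL / 100 mL = 29.29.
maltose: 2.46 g × (2929 mL / 100 mL) = 72.05 g
ferrous sulfate heptahydrate: 5.46 mg × (2929 mL / 100 mL) = 159.92 mg
zinc sulfate heptahydrate: 2.39 mg × (2929 mL / 100 mL) = 70.00 mg
calcium pantothenate: 1.35 mg × (2929 mL / 100 mL) = 39.54 mg
calcium chloride dihydrate: 0.0288 g × (2929 mL / 100 mL) = 0.84 g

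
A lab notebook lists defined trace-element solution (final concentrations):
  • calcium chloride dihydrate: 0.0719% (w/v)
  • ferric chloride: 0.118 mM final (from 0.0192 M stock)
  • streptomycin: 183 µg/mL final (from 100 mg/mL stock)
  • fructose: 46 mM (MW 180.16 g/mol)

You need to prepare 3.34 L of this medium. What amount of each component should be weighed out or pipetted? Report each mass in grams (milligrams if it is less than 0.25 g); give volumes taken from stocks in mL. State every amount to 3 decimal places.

Scale factor relative to 1 L: 3.34.
calcium chloride dihydrate: 0.0719% w/v = 0.719 g/L → 0.719 × 3.34 L = 2.401 g
ferric chloride: dilute stock: 0.118 mM × 3340 mL ÷ 19.2 mM = 20.527 mL
streptomycin: V = C2·V2/C1 = 183 µg/mL × 3340 mL ÷ 100000 µg/mL = 6.112 mL
fructose: 46 mmol/L × 180.16 g/mol × 3.34 L ÷ 1000 = 27.680 g

calcium chloride dihydrate 2.401 g; ferric chloride 20.527 mL; streptomycin 6.112 mL; fructose 27.680 g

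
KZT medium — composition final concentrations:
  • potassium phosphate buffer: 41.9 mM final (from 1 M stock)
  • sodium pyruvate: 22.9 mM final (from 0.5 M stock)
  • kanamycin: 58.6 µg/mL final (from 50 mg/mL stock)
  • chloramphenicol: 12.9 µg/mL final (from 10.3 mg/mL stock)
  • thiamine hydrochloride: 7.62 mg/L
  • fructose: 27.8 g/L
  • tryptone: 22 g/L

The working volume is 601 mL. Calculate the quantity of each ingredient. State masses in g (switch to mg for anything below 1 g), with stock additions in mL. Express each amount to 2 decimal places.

Scale factor relative to 1 L: 0.601.
potassium phosphate buffer: C1V1 = C2V2 → 41.9 mM × 601 mL ÷ 1000 mM = 25.18 mL
sodium pyruvate: V = C2·V2/C1 = 22.9 mM × 601 mL ÷ 500 mM = 27.53 mL
kanamycin: C1V1 = C2V2 → 58.6 µg/mL × 601 mL ÷ 50000 µg/mL = 0.70 mL
chloramphenicol: dilute stock: 12.9 µg/mL × 601 mL ÷ 10300 µg/mL = 0.75 mL
thiamine hydrochloride: 7.62 mg/L × 0.601 L = 4.58 mg
fructose: 27.8 g/L × 0.601 L = 16.71 g
tryptone: 22 g/L × 0.601 L = 13.22 g

potassium phosphate buffer 25.18 mL; sodium pyruvate 27.53 mL; kanamycin 0.70 mL; chloramphenicol 0.75 mL; thiamine hydrochloride 4.58 mg; fructose 16.71 g; tryptone 13.22 g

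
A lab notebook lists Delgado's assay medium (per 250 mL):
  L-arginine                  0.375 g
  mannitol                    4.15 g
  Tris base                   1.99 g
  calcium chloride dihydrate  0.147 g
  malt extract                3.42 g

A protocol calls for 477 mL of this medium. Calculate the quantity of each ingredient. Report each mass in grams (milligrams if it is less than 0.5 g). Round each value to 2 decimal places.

L-arginine 0.72 g; mannitol 7.92 g; Tris base 3.80 g; calcium chloride dihydrate 280.48 mg; malt extract 6.53 g

Ratio of target to recipe volume: 477 / 250 = 1.908.
L-arginine: 0.375 g × (477 mL / 250 mL) = 0.72 g
mannitol: 4.15 g × (477 mL / 250 mL) = 7.92 g
Tris base: 1.99 g × (477 mL / 250 mL) = 3.80 g
calcium chloride dihydrate: 0.147 g × (477 mL / 250 mL) = 0.280476 g = 280.48 mg
malt extract: 3.42 g × (477 mL / 250 mL) = 6.53 g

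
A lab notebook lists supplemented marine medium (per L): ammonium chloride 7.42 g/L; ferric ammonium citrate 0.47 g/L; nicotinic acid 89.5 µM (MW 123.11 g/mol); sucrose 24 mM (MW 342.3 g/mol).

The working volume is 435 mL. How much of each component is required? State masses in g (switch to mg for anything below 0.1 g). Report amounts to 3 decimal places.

ammonium chloride 3.228 g; ferric ammonium citrate 0.204 g; nicotinic acid 4.793 mg; sucrose 3.574 g

Working volume: 435 mL = 0.435 L.
ammonium chloride: 7.42 g/L × 0.435 L = 3.228 g
ferric ammonium citrate: 0.47 g/L × 0.435 L = 0.204 g
nicotinic acid: 89.5 µmol/L × 123.11 g/mol × 0.435 L ÷ 1000 = 4.793 mg
sucrose: 24 mmol/L × 342.3 g/mol × 0.435 L ÷ 1000 = 3.574 g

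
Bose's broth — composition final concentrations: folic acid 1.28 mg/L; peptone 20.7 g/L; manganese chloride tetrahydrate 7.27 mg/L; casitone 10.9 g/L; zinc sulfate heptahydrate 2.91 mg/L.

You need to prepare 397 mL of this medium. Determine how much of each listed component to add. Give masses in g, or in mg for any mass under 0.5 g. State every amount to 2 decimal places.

folic acid 0.51 mg; peptone 8.22 g; manganese chloride tetrahydrate 2.89 mg; casitone 4.33 g; zinc sulfate heptahydrate 1.16 mg

Working volume: 397 mL = 0.397 L.
folic acid: 1.28 mg/L × 0.397 L = 0.51 mg
peptone: 20.7 g/L × 0.397 L = 8.22 g
manganese chloride tetrahydrate: 7.27 mg/L × 0.397 L = 2.89 mg
casitone: 10.9 g/L × 0.397 L = 4.33 g
zinc sulfate heptahydrate: 2.91 mg/L × 0.397 L = 1.16 mg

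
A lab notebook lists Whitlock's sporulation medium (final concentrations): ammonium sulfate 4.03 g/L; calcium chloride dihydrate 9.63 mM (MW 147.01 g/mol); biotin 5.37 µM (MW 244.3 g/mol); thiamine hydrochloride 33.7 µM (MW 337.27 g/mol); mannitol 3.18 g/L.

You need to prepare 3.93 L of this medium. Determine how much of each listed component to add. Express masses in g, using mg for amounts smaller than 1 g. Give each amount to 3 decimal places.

ammonium sulfate 15.838 g; calcium chloride dihydrate 5.564 g; biotin 5.156 mg; thiamine hydrochloride 44.668 mg; mannitol 12.497 g

Scale factor relative to 1 L: 3.93.
ammonium sulfate: 4.03 g/L × 3.93 L = 15.838 g
calcium chloride dihydrate: 9.63 mmol/L × 147.01 g/mol × 3.93 L ÷ 1000 = 5.564 g
biotin: 5.37 µmol/L × 244.3 g/mol × 3.93 L ÷ 1000 = 5.156 mg
thiamine hydrochloride: 33.7 µmol/L × 337.27 g/mol × 3.93 L ÷ 1000 = 44.668 mg
mannitol: 3.18 g/L × 3.93 L = 12.497 g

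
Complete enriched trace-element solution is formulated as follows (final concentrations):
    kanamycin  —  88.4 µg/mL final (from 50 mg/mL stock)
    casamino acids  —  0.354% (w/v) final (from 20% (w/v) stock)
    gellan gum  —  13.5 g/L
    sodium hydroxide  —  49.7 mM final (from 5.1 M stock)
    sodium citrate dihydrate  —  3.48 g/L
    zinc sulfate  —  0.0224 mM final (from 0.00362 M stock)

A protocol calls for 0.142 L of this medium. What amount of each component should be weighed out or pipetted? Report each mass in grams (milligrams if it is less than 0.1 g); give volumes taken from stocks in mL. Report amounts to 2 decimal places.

kanamycin 0.25 mL; casamino acids 2.51 mL; gellan gum 1.92 g; sodium hydroxide 1.38 mL; sodium citrate dihydrate 0.49 g; zinc sulfate 0.88 mL

Working volume: 0.142 L.
kanamycin: dilute stock: 88.4 µg/mL × 142 mL ÷ 50000 µg/mL = 0.25 mL
casamino acids: dilute stock: 0.354% ÷ 20% × 142 mL = 2.51 mL
gellan gum: 13.5 g/L × 0.142 L = 1.92 g
sodium hydroxide: C1V1 = C2V2 → 49.7 mM × 142 mL ÷ 5100 mM = 1.38 mL
sodium citrate dihydrate: 3.48 g/L × 0.142 L = 0.49 g
zinc sulfate: V = C2·V2/C1 = 0.0224 mM × 142 mL ÷ 3.62 mM = 0.88 mL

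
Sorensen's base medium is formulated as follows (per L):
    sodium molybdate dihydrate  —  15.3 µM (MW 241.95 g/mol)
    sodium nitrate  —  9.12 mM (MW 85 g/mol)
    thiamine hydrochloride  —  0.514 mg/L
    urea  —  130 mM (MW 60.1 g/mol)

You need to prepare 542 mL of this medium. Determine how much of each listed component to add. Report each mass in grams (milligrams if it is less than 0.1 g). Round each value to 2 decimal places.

sodium molybdate dihydrate 2.01 mg; sodium nitrate 0.42 g; thiamine hydrochloride 0.28 mg; urea 4.23 g

Target volume = 542 mL = 0.542 L.
sodium molybdate dihydrate: 15.3 µmol/L × 241.95 g/mol × 0.542 L ÷ 1000 = 2.01 mg
sodium nitrate: 9.12 mmol/L × 85 g/mol × 0.542 L ÷ 1000 = 0.42 g
thiamine hydrochloride: 0.514 mg/L × 0.542 L = 0.28 mg
urea: 130 mmol/L × 60.1 g/mol × 0.542 L ÷ 1000 = 4.23 g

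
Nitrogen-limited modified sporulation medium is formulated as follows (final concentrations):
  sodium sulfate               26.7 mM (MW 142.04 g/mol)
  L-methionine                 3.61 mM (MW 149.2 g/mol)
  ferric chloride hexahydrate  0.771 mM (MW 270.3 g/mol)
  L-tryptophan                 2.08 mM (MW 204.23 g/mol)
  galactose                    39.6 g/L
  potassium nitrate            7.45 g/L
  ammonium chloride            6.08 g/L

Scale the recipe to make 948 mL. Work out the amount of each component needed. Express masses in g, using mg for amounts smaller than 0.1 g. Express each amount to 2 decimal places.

Scale factor relative to 1 L: 0.948.
sodium sulfate: 26.7 mmol/L × 142.04 g/mol × 0.948 L ÷ 1000 = 3.60 g
L-methionine: 3.61 mmol/L × 149.2 g/mol × 0.948 L ÷ 1000 = 0.51 g
ferric chloride hexahydrate: 0.771 mmol/L × 270.3 g/mol × 0.948 L ÷ 1000 = 0.20 g
L-tryptophan: 2.08 mmol/L × 204.23 g/mol × 0.948 L ÷ 1000 = 0.40 g
galactose: 39.6 g/L × 0.948 L = 37.54 g
potassium nitrate: 7.45 g/L × 0.948 L = 7.06 g
ammonium chloride: 6.08 g/L × 0.948 L = 5.76 g

sodium sulfate 3.60 g; L-methionine 0.51 g; ferric chloride hexahydrate 0.20 g; L-tryptophan 0.40 g; galactose 37.54 g; potassium nitrate 7.06 g; ammonium chloride 5.76 g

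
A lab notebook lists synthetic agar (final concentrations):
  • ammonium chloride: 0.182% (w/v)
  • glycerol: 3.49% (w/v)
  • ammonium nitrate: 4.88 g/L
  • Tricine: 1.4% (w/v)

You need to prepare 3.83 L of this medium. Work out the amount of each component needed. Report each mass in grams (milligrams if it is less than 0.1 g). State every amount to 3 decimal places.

ammonium chloride 6.971 g; glycerol 133.667 g; ammonium nitrate 18.690 g; Tricine 53.620 g

Working volume: 3.83 L.
ammonium chloride: 0.182 g per 100 mL × 3830 mL ÷ 100 = 6.971 g
glycerol: 3.49 g per 100 mL × 3830 mL ÷ 100 = 133.667 g
ammonium nitrate: 4.88 g/L × 3.83 L = 18.690 g
Tricine: 1.4% w/v = 14 g/L → 14 × 3.83 L = 53.620 g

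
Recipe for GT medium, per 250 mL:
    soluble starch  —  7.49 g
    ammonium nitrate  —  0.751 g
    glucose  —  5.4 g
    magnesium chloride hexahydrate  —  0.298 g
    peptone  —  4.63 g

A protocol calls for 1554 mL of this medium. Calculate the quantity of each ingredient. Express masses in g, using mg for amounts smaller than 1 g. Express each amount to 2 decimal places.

Scale factor = 1554 mL / 250 mL = 6.216.
soluble starch: 7.49 g × (1554 mL / 250 mL) = 46.56 g
ammonium nitrate: 0.751 g × (1554 mL / 250 mL) = 4.67 g
glucose: 5.4 g × (1554 mL / 250 mL) = 33.57 g
magnesium chloride hexahydrate: 0.298 g × (1554 mL / 250 mL) = 1.85 g
peptone: 4.63 g × (1554 mL / 250 mL) = 28.78 g

soluble starch 46.56 g; ammonium nitrate 4.67 g; glucose 33.57 g; magnesium chloride hexahydrate 1.85 g; peptone 28.78 g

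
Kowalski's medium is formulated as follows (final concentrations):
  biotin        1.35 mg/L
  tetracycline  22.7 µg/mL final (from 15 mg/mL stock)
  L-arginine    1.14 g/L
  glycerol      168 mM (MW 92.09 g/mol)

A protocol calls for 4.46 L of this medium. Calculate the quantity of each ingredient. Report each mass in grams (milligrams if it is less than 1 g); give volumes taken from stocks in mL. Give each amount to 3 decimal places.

Working volume: 4.46 L.
biotin: 1.35 mg/L × 4.46 L = 6.021 mg
tetracycline: V = C2·V2/C1 = 22.7 µg/mL × 4460 mL ÷ 15000 µg/mL = 6.749 mL
L-arginine: 1.14 g/L × 4.46 L = 5.084 g
glycerol: 168 mmol/L × 92.09 g/mol × 4.46 L ÷ 1000 = 69.001 g

biotin 6.021 mg; tetracycline 6.749 mL; L-arginine 5.084 g; glycerol 69.001 g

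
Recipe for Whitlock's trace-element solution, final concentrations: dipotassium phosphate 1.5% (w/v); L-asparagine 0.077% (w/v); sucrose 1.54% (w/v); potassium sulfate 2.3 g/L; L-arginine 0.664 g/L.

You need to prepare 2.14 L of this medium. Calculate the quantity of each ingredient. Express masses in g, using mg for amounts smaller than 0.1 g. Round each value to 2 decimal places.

Working volume: 2.14 L.
dipotassium phosphate: 1.5 g per 100 mL × 2140 mL ÷ 100 = 32.10 g
L-asparagine: 0.077 g per 100 mL × 2140 mL ÷ 100 = 1.65 g
sucrose: 1.54 g per 100 mL × 2140 mL ÷ 100 = 32.96 g
potassium sulfate: 2.3 g/L × 2.14 L = 4.92 g
L-arginine: 0.664 g/L × 2.14 L = 1.42 g

dipotassium phosphate 32.10 g; L-asparagine 1.65 g; sucrose 32.96 g; potassium sulfate 4.92 g; L-arginine 1.42 g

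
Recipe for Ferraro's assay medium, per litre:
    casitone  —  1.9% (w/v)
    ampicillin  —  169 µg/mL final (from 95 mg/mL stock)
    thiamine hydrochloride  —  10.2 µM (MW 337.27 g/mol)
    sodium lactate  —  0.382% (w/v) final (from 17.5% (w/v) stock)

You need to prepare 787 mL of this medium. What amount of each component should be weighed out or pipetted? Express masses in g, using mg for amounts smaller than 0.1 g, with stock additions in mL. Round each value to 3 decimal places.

Scale factor relative to 1 L: 0.787.
casitone: 1.9 g per 100 mL × 787 mL ÷ 100 = 14.953 g
ampicillin: V = C2·V2/C1 = 169 µg/mL × 787 mL ÷ 95000 µg/mL = 1.400 mL
thiamine hydrochloride: 10.2 µmol/L × 337.27 g/mol × 0.787 L ÷ 1000 = 2.707 mg
sodium lactate: dilute stock: 0.382% ÷ 17.5% × 787 mL = 17.179 mL

casitone 14.953 g; ampicillin 1.400 mL; thiamine hydrochloride 2.707 mg; sodium lactate 17.179 mL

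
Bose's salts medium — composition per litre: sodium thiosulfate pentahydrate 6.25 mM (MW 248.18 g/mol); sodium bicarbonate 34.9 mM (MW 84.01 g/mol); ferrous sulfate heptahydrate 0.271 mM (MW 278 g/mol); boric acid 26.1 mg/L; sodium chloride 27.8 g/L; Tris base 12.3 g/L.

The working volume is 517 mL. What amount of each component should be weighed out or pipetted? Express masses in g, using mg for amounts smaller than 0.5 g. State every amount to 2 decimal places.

sodium thiosulfate pentahydrate 0.80 g; sodium bicarbonate 1.52 g; ferrous sulfate heptahydrate 38.95 mg; boric acid 13.49 mg; sodium chloride 14.37 g; Tris base 6.36 g

Target volume = 517 mL = 0.517 L.
sodium thiosulfate pentahydrate: 6.25 mmol/L × 248.18 g/mol × 0.517 L ÷ 1000 = 0.80 g
sodium bicarbonate: 34.9 mmol/L × 84.01 g/mol × 0.517 L ÷ 1000 = 1.52 g
ferrous sulfate heptahydrate: 0.271 mmol/L × 278 mg/mmol × 0.517 L = 38.95 mg
boric acid: 26.1 mg/L × 0.517 L = 13.49 mg
sodium chloride: 27.8 g/L × 0.517 L = 14.37 g
Tris base: 12.3 g/L × 0.517 L = 6.36 g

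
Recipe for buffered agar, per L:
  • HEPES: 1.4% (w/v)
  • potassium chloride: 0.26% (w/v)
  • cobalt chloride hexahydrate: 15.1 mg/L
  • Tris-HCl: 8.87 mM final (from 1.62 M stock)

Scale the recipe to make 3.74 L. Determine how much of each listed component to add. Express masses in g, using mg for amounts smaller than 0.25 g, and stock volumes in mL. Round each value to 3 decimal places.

HEPES 52.360 g; potassium chloride 9.724 g; cobalt chloride hexahydrate 56.474 mg; Tris-HCl 20.478 mL

Scale factor relative to 1 L: 3.74.
HEPES: 1.4% w/v = 14 g/L → 14 × 3.74 L = 52.360 g
potassium chloride: 0.26% w/v = 2.6 g/L → 2.6 × 3.74 L = 9.724 g
cobalt chloride hexahydrate: 15.1 mg/L × 3.74 L = 56.474 mg
Tris-HCl: C1V1 = C2V2 → 8.87 mM × 3740 mL ÷ 1620 mM = 20.478 mL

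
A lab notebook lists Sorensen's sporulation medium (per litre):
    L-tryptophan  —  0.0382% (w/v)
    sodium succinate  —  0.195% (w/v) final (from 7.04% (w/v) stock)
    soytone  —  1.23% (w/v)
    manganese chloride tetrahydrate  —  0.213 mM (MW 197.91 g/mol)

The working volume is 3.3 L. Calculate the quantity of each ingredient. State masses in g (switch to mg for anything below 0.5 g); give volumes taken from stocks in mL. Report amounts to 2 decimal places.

Scale factor relative to 1 L: 3.3.
L-tryptophan: 0.0382% w/v = 0.382 g/L → 0.382 × 3.3 L = 1.26 g
sodium succinate: C1V1 = C2V2 → 0.195% ÷ 7.04% × 3300 mL = 91.41 mL
soytone: 1.23% w/v = 12.3 g/L → 12.3 × 3.3 L = 40.59 g
manganese chloride tetrahydrate: 0.213 mmol/L × 197.91 mg/mmol × 3.3 L = 139.11 mg

L-tryptophan 1.26 g; sodium succinate 91.41 mL; soytone 40.59 g; manganese chloride tetrahydrate 139.11 mg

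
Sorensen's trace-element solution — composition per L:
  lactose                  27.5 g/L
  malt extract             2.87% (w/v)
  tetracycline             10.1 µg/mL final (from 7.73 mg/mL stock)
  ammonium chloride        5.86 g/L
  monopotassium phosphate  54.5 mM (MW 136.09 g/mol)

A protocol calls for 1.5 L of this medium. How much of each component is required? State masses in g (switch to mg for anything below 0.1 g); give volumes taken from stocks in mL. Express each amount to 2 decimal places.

lactose 41.25 g; malt extract 43.05 g; tetracycline 1.96 mL; ammonium chloride 8.79 g; monopotassium phosphate 11.13 g

Working volume: 1.5 L.
lactose: 27.5 g/L × 1.5 L = 41.25 g
malt extract: 2.87 g per 100 mL × 1500 mL ÷ 100 = 43.05 g
tetracycline: dilute stock: 10.1 µg/mL × 1500 mL ÷ 7730 µg/mL = 1.96 mL
ammonium chloride: 5.86 g/L × 1.5 L = 8.79 g
monopotassium phosphate: 54.5 mmol/L × 136.09 g/mol × 1.5 L ÷ 1000 = 11.13 g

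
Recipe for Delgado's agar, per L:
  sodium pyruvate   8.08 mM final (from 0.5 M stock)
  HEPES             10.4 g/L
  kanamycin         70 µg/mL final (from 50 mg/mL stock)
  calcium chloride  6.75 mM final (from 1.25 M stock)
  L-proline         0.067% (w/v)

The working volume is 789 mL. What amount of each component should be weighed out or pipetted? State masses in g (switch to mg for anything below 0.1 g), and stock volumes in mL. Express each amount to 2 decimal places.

sodium pyruvate 12.75 mL; HEPES 8.21 g; kanamycin 1.10 mL; calcium chloride 4.26 mL; L-proline 0.53 g

Scale factor relative to 1 L: 0.789.
sodium pyruvate: C1V1 = C2V2 → 8.08 mM × 789 mL ÷ 500 mM = 12.75 mL
HEPES: 10.4 g/L × 0.789 L = 8.21 g
kanamycin: V = C2·V2/C1 = 70 µg/mL × 789 mL ÷ 50000 µg/mL = 1.10 mL
calcium chloride: C1V1 = C2V2 → 6.75 mM × 789 mL ÷ 1250 mM = 4.26 mL
L-proline: 0.067% w/v = 0.67 g/L → 0.67 × 0.789 L = 0.53 g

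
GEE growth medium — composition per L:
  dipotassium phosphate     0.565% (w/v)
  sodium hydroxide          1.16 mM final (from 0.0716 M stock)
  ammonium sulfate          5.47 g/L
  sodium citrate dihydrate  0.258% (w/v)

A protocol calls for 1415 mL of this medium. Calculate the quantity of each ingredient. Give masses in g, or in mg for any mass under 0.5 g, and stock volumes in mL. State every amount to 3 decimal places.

dipotassium phosphate 7.995 g; sodium hydroxide 22.925 mL; ammonium sulfate 7.740 g; sodium citrate dihydrate 3.651 g

Target volume = 1415 mL = 1.415 L.
dipotassium phosphate: 0.565 g per 100 mL × 1415 mL ÷ 100 = 7.995 g
sodium hydroxide: C1V1 = C2V2 → 1.16 mM × 1415 mL ÷ 71.6 mM = 22.925 mL
ammonium sulfate: 5.47 g/L × 1.415 L = 7.740 g
sodium citrate dihydrate: 0.258 g per 100 mL × 1415 mL ÷ 100 = 3.651 g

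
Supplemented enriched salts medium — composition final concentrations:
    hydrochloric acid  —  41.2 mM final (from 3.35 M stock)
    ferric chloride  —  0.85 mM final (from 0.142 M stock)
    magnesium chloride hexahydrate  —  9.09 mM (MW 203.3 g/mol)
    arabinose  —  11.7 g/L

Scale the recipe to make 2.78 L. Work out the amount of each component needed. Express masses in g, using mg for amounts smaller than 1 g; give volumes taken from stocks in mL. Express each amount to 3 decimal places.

hydrochloric acid 34.190 mL; ferric chloride 16.641 mL; magnesium chloride hexahydrate 5.137 g; arabinose 32.526 g

Scale factor relative to 1 L: 2.78.
hydrochloric acid: V = C2·V2/C1 = 41.2 mM × 2780 mL ÷ 3350 mM = 34.190 mL
ferric chloride: dilute stock: 0.85 mM × 2780 mL ÷ 142 mM = 16.641 mL
magnesium chloride hexahydrate: 9.09 mmol/L × 203.3 g/mol × 2.78 L ÷ 1000 = 5.137 g
arabinose: 11.7 g/L × 2.78 L = 32.526 g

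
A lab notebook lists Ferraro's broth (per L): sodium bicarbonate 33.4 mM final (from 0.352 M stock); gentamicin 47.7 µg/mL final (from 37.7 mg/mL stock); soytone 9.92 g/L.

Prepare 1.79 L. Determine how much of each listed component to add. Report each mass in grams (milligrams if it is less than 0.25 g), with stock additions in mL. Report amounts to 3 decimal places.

sodium bicarbonate 169.847 mL; gentamicin 2.265 mL; soytone 17.757 g

Scale factor relative to 1 L: 1.79.
sodium bicarbonate: C1V1 = C2V2 → 33.4 mM × 1790 mL ÷ 352 mM = 169.847 mL
gentamicin: dilute stock: 47.7 µg/mL × 1790 mL ÷ 37700 µg/mL = 2.265 mL
soytone: 9.92 g/L × 1.79 L = 17.757 g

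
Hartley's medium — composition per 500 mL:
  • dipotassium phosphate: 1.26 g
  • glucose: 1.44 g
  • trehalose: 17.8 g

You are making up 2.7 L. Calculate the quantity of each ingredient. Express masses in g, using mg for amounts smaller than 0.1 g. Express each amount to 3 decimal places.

dipotassium phosphate 6.804 g; glucose 7.776 g; trehalose 96.120 g

Scale factor = 2700 mL / 500 mL = 5.4.
dipotassium phosphate: 1.26 g × (2700 mL / 500 mL) = 6.804 g
glucose: 1.44 g × (2700 mL / 500 mL) = 7.776 g
trehalose: 17.8 g × (2700 mL / 500 mL) = 96.120 g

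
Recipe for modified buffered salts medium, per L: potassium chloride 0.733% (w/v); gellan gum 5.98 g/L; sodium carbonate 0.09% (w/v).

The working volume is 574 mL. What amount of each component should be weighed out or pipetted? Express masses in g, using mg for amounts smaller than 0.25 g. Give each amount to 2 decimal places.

Scale factor relative to 1 L: 0.574.
potassium chloride: 0.733% w/v = 7.33 g/L → 7.33 × 0.574 L = 4.21 g
gellan gum: 5.98 g/L × 0.574 L = 3.43 g
sodium carbonate: 0.09% w/v = 0.9 g/L → 0.9 × 0.574 L = 0.52 g

potassium chloride 4.21 g; gellan gum 3.43 g; sodium carbonate 0.52 g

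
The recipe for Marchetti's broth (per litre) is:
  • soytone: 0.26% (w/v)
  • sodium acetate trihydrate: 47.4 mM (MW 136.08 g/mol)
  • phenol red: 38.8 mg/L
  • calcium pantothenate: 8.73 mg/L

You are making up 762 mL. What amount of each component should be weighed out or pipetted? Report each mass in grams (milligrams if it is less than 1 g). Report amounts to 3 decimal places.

Working volume: 762 mL = 0.762 L.
soytone: 0.26 g per 100 mL × 762 mL ÷ 100 = 1.981 g
sodium acetate trihydrate: 47.4 mmol/L × 136.08 g/mol × 0.762 L ÷ 1000 = 4.915 g
phenol red: 38.8 mg/L × 0.762 L = 29.566 mg
calcium pantothenate: 8.73 mg/L × 0.762 L = 6.652 mg

soytone 1.981 g; sodium acetate trihydrate 4.915 g; phenol red 29.566 mg; calcium pantothenate 6.652 mg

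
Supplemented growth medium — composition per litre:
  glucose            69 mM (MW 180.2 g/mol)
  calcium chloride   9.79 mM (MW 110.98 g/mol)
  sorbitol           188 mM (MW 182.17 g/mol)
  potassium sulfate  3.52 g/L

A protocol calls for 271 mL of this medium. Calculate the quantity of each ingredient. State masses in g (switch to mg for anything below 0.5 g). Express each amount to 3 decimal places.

Target volume = 271 mL = 0.271 L.
glucose: 69 mmol/L × 180.2 g/mol × 0.271 L ÷ 1000 = 3.370 g
calcium chloride: 9.79 mmol/L × 110.98 mg/mmol × 0.271 L = 294.440 mg
sorbitol: 188 mmol/L × 182.17 g/mol × 0.271 L ÷ 1000 = 9.281 g
potassium sulfate: 3.52 g/L × 0.271 L = 0.954 g

glucose 3.370 g; calcium chloride 294.440 mg; sorbitol 9.281 g; potassium sulfate 0.954 g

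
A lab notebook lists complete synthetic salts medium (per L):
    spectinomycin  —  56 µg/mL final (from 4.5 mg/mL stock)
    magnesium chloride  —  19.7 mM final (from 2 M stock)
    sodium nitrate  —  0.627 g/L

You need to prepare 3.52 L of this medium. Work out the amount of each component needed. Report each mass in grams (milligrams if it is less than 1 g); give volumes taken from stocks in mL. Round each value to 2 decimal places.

Working volume: 3.52 L.
spectinomycin: dilute stock: 56 µg/mL × 3520 mL ÷ 4500 µg/mL = 43.80 mL
magnesium chloride: dilute stock: 19.7 mM × 3520 mL ÷ 2000 mM = 34.67 mL
sodium nitrate: 0.627 g/L × 3.52 L = 2.21 g

spectinomycin 43.80 mL; magnesium chloride 34.67 mL; sodium nitrate 2.21 g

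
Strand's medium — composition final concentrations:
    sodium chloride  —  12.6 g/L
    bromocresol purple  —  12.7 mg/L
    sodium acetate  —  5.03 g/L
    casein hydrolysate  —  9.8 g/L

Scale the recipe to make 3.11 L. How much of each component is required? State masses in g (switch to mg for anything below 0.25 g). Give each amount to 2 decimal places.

Working volume: 3.11 L.
sodium chloride: 12.6 g/L × 3.11 L = 39.19 g
bromocresol purple: 12.7 mg/L × 3.11 L = 39.50 mg
sodium acetate: 5.03 g/L × 3.11 L = 15.64 g
casein hydrolysate: 9.8 g/L × 3.11 L = 30.48 g

sodium chloride 39.19 g; bromocresol purple 39.50 mg; sodium acetate 15.64 g; casein hydrolysate 30.48 g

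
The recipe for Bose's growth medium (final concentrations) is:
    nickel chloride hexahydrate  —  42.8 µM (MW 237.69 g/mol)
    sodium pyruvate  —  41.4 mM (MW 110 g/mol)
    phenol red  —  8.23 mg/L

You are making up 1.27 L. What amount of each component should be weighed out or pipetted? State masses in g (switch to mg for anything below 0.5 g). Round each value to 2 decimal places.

nickel chloride hexahydrate 12.92 mg; sodium pyruvate 5.78 g; phenol red 10.45 mg

Scale factor relative to 1 L: 1.27.
nickel chloride hexahydrate: 42.8 µmol/L × 237.69 g/mol × 1.27 L ÷ 1000 = 12.92 mg
sodium pyruvate: 41.4 mmol/L × 110 g/mol × 1.27 L ÷ 1000 = 5.78 g
phenol red: 8.23 mg/L × 1.27 L = 10.45 mg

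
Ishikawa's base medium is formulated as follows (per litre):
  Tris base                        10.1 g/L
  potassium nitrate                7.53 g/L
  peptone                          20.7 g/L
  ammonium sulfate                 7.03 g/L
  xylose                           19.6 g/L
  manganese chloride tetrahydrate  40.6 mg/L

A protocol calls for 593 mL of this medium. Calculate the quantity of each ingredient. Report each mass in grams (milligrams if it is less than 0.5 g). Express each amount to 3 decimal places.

Working volume: 593 mL = 0.593 L.
Tris base: 10.1 g/L × 0.593 L = 5.989 g
potassium nitrate: 7.53 g/L × 0.593 L = 4.465 g
peptone: 20.7 g/L × 0.593 L = 12.275 g
ammonium sulfate: 7.03 g/L × 0.593 L = 4.169 g
xylose: 19.6 g/L × 0.593 L = 11.623 g
manganese chloride tetrahydrate: 40.6 mg/L × 0.593 L = 24.076 mg

Tris base 5.989 g; potassium nitrate 4.465 g; peptone 12.275 g; ammonium sulfate 4.169 g; xylose 11.623 g; manganese chloride tetrahydrate 24.076 mg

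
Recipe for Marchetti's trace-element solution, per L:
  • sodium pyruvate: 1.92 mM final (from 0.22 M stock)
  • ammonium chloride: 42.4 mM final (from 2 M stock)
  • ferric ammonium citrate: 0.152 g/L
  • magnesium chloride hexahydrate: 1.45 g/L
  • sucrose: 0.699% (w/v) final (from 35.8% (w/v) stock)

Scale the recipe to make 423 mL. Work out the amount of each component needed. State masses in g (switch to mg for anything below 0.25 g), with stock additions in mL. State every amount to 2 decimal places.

sodium pyruvate 3.69 mL; ammonium chloride 8.97 mL; ferric ammonium citrate 64.30 mg; magnesium chloride hexahydrate 0.61 g; sucrose 8.26 mL

Target volume = 423 mL = 0.423 L.
sodium pyruvate: V = C2·V2/C1 = 1.92 mM × 423 mL ÷ 220 mM = 3.69 mL
ammonium chloride: V = C2·V2/C1 = 42.4 mM × 423 mL ÷ 2000 mM = 8.97 mL
ferric ammonium citrate: 0.152 g/L × 0.423 L = 0.064296 g = 64.30 mg
magnesium chloride hexahydrate: 1.45 g/L × 0.423 L = 0.61 g
sucrose: V = C2·V2/C1 = 0.699% ÷ 35.8% × 423 mL = 8.26 mL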